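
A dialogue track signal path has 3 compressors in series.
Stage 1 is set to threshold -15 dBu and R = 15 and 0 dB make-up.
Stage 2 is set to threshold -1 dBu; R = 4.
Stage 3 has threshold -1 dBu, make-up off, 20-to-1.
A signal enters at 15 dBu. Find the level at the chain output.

-13 dBu

Stage 1: 15 dBu is 30 dB over -15 dBu; at 15:1 that becomes 2 dB over, giving -13 dBu.
Stage 2: below threshold (-13 ≤ -1); passes unchanged; output -13 dBu.
Stage 3: -13 dBu ≤ -1 dBu, so stage 3 doesn't engage; output -13 dBu.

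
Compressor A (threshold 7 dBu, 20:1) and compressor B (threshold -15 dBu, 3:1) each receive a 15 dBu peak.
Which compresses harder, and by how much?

B, by 12.4 dB

A: GR = 8 − 8/20 = 7.6 dB.
B: GR = 30 − 30/3 = 20 dB.
B applies 12.4 dB more gain reduction.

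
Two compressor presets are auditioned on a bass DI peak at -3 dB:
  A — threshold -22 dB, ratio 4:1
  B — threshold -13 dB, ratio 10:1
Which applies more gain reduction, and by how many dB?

A: GR = 19 − 19/4 = 14.25 dB.
B: GR = 10 − 10/10 = 9 dB.
A applies 5.25 dB more gain reduction.

A, by 5.25 dB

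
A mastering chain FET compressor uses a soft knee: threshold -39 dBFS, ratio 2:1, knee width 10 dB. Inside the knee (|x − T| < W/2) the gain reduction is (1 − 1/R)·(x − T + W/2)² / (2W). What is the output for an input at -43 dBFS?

x − T + W/2 = -43 − (-39) + 5 = 1.
GR = (1 − 1/2) × 1² / 20 = 0.5 × 1 / 20 = 0.025 dB.
Output = -43 − 0.025 = -43.025 dBFS.

-43.025 dBFS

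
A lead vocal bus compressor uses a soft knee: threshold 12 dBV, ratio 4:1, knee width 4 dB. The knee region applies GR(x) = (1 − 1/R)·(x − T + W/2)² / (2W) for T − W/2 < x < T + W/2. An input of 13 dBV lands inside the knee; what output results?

12.15625 dBV

x − T + W/2 = 13 − 12 + 2 = 3.
GR = (1 − 1/4) × 3² / 8 = 0.75 × 9 / 8 = 0.84375 dB.
Output = 13 − 0.84375 = 12.15625 dBV.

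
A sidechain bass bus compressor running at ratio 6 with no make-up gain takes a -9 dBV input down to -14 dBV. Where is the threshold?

Input is 6 dB above T (since output overshoot × R = input overshoot: (-14 − T)·6 = -9 − T gives T = -15 dBV).
Check: -15 + (-9 − (-15))/6 = -15 + 1 = -14 dBV. ✓

-15 dBV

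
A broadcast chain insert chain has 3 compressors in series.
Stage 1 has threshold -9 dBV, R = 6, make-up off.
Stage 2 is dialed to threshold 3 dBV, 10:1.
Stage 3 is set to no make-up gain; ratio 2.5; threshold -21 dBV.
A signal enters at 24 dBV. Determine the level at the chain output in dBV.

-14 dBV

Stage 1: 24 dBV is 33 dB over -9 dBV; at 6:1 that becomes 5.5 dB over, giving -3.5 dBV.
Stage 2: -3.5 dBV ≤ 3 dBV, so stage 2 doesn't engage; output -3.5 dBV.
Stage 3: -3.5 dBV is 17.5 dB over -21 dBV; at 2.5:1 that becomes 7 dB over, giving -14 dBV.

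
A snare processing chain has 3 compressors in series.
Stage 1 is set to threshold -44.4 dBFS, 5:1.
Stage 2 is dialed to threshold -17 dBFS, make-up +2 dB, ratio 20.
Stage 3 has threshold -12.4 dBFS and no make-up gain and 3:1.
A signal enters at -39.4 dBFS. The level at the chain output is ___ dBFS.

Stage 1: 5 dB above -44.4 dBFS, reduced 5:1 to 1 dB above → -43.4 dBFS.
Stage 2: -43.4 dBFS ≤ -17 dBFS, so stage 2 doesn't engage; make-up brings it to -41.4 dBFS.
Stage 3: -41.4 dBFS is at or below the -12.4 dBFS threshold — no compression; output -41.4 dBFS.

-41.4 dBFS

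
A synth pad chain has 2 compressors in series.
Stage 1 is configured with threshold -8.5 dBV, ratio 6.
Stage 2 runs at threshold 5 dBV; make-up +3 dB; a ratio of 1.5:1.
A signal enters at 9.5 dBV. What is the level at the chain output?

-2.5 dBV

Stage 1: 9.5 dBV is 18 dB over -8.5 dBV; at 6:1 that becomes 3 dB over, giving -5.5 dBV.
Stage 2: -5.5 dBV ≤ 5 dBV, so stage 2 doesn't engage; make-up brings it to -2.5 dBV.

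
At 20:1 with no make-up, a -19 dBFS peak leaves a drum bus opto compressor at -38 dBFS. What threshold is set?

-39 dBFS

Gain reduction = -19 − (-38) = 19 dB; output overshoot = GR / (R − 1) = 19 / 19 = 1 dB.
Threshold = output − output overshoot = -38 − 1 = -39 dBFS.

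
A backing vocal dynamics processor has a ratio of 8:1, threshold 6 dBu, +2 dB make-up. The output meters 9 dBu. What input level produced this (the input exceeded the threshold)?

14 dBu

Remove make-up: 9 − 2 = 7 dBu.
That's 1 dB above the 6 dBu threshold.
Undo the ratio: input overshoot = 1 × 8 = 8 dB, giving input = 14 dBu.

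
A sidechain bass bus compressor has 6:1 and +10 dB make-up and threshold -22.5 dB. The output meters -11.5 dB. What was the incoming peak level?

Stripping the +10 dB make-up gives -21.5 dB at the gain stage.
That's 1 dB above the -22.5 dB threshold.
Before 6:1 compression the overshoot was 1 × 6 = 6 dB, so input = -22.5 + 6 = -16.5 dB.

-16.5 dB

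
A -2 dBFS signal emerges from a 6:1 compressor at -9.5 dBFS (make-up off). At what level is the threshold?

-11 dBFS

Gain reduction = -2 − (-9.5) = 7.5 dB; output overshoot = GR / (R − 1) = 7.5 / 5 = 1.5 dB.
Threshold = output − output overshoot = -9.5 − 1.5 = -11 dBFS.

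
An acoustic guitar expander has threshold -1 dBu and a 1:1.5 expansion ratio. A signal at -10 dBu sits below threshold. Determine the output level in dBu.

-14.5 dBu

Undershoot = (-1) − (-10) = 9 dB.
At 1:1.5, that expands to 13.5 dB under threshold.
Output = -1 − 13.5 = -14.5 dBu.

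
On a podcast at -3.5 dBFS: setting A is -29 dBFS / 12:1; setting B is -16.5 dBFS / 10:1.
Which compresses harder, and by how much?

A, by 11.675 dB

A: overshoot 25.5 dB → output overshoot 2.125 dB → GR 23.375 dB.
B: overshoot 13 dB → output overshoot 1.3 dB → GR 11.7 dB.
A reduces 11.675 dB more.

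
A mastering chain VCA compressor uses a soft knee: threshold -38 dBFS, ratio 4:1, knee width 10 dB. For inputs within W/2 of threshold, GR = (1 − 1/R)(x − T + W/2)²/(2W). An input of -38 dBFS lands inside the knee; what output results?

-38.9375 dBFS

x − T + W/2 = -38 − (-38) + 5 = 5.
GR = (1 − 1/4) × 5² / 20 = 0.75 × 25 / 20 = 0.9375 dB.
Output = -38 − 0.9375 = -38.9375 dBFS.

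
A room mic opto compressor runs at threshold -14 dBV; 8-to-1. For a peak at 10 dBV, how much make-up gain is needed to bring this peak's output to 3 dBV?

The peak compresses to -14 + 24/8 = -11 dBV.
To reach 3 dBV requires 3 − (-11) = 14 dB of make-up.

14 dB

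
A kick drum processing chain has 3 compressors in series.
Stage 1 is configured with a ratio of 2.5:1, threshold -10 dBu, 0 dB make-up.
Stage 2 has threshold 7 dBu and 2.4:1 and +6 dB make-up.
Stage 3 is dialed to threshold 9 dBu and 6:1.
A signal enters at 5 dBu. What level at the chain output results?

2 dBu

Stage 1: overshoot 15 dB → 15/2.5 = 6 dB → -4 dBu.
Stage 2: below threshold (-4 ≤ 7); passes unchanged; make-up brings it to 2 dBu.
Stage 3: below threshold (2 ≤ 9); passes unchanged; output 2 dBu.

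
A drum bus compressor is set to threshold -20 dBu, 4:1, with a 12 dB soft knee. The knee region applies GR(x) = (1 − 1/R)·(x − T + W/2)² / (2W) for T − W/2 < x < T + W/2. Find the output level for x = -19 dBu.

-20.53125 dBu

x − T + W/2 = -19 − (-20) + 6 = 7.
GR = (1 − 1/4) × 7² / 24 = 0.75 × 49 / 24 = 1.53125 dB.
Output = -19 − 1.53125 = -20.53125 dBu.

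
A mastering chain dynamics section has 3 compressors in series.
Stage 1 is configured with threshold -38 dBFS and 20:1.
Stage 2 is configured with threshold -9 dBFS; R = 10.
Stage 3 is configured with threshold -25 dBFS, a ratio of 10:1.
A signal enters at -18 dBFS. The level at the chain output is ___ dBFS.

Stage 1: overshoot 20 dB → 20/20 = 1 dB → -37 dBFS.
Stage 2: below threshold (-37 ≤ -9); passes unchanged; output -37 dBFS.
Stage 3: -37 dBFS is at or below the -25 dBFS threshold — no compression; output -37 dBFS.

-37 dBFS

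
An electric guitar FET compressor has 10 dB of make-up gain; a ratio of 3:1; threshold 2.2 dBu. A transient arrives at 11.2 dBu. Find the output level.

Overshoot: 11.2 − 2.2 = 9 dB.
3:1 compression reduces that to 9/3 = 3 dB over.
Output = 2.2 + 3 = 5.2 dBu; make-up adds 10 dB, giving 15.2 dBu.

15.2 dBu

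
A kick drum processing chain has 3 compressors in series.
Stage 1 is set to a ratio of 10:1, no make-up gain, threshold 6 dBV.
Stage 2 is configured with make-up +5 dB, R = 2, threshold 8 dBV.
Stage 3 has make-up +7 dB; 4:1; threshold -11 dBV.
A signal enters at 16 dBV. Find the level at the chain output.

Stage 1: 16 dBV is 10 dB over 6 dBV; at 10:1 that becomes 1 dB over, giving 7 dBV.
Stage 2: 7 dBV ≤ 8 dBV, so stage 2 doesn't engage; make-up brings it to 12 dBV.
Stage 3: 23 dB above -11 dBV, reduced 4:1 to 5.75 dB above → -5.25 dBV; +7 dB make-up → 1.75 dBV.

1.75 dBV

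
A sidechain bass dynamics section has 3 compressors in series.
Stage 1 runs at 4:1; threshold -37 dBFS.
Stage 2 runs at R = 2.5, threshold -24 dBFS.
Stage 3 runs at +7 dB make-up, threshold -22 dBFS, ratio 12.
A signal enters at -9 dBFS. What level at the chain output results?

-23 dBFS

Stage 1: overshoot 28 dB → 28/4 = 7 dB → -30 dBFS.
Stage 2: -30 dBFS ≤ -24 dBFS, so stage 2 doesn't engage; output -30 dBFS.
Stage 3: -30 dBFS ≤ -22 dBFS, so stage 3 doesn't engage; make-up brings it to -23 dBFS.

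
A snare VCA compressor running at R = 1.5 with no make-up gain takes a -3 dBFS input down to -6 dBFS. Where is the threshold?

-12 dBFS

Gain reduction = -3 − (-6) = 3 dB; output overshoot = GR / (R − 1) = 3 / 0.5 = 6 dB.
Threshold = output − output overshoot = -6 − 6 = -12 dBFS.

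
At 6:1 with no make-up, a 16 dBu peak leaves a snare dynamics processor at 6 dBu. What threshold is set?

4 dBu

Let T be the threshold. Output overshoot = (input overshoot)/R, so 6 − T = (16 − T)/6.
6·(6 − T) = 16 − T → 5·T = 36 − 16 = 20.
T = 20/5 = 4 dBu.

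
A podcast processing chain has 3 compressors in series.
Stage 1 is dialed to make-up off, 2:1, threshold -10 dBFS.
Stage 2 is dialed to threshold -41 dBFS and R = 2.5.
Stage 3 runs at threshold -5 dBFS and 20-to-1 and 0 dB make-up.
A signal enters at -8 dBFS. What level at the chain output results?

-28.2 dBFS

Stage 1: -8 dBFS is 2 dB over -10 dBFS; at 2:1 that becomes 1 dB over, giving -9 dBFS.
Stage 2: 32 dB above -41 dBFS, reduced 2.5:1 to 12.8 dB above → -28.2 dBFS.
Stage 3: -28.2 dBFS is at or below the -5 dBFS threshold — no compression; output -28.2 dBFS.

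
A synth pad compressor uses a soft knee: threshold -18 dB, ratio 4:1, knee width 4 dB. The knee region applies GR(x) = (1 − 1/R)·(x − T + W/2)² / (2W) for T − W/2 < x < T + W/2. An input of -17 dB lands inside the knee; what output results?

x − T + W/2 = -17 − (-18) + 2 = 3.
GR = (1 − 1/4) × 3² / 8 = 0.75 × 9 / 8 = 0.84375 dB.
Output = -17 − 0.84375 = -17.84375 dB.

-17.84375 dB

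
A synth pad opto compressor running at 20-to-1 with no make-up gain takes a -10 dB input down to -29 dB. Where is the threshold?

-30 dB

Let T be the threshold. Output overshoot = (input overshoot)/R, so -29 − T = (-10 − T)/20.
20·(-29 − T) = -10 − T → 19·T = -580 − (-10) = -570.
T = -570/19 = -30 dB.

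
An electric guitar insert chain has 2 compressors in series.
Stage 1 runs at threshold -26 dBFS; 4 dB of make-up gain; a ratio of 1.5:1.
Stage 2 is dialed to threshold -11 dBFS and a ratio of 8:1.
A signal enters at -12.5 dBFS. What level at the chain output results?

-13 dBFS

Stage 1: 13.5 dB above -26 dBFS, reduced 1.5:1 to 9 dB above → -17 dBFS; +4 dB make-up → -13 dBFS.
Stage 2: below threshold (-13 ≤ -11); passes unchanged; output -13 dBFS.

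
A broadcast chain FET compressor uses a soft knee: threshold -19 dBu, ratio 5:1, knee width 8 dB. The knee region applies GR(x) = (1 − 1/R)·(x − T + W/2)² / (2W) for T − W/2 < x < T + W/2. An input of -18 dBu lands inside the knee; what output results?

-19.25 dBu

x − T + W/2 = -18 − (-19) + 4 = 5.
GR = (1 − 1/5) × 5² / 16 = 0.8 × 25 / 16 = 1.25 dB.
Output = -18 − 1.25 = -19.25 dBu.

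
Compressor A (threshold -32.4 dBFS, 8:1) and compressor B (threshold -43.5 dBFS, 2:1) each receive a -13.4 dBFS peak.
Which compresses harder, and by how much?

A, by 1.575 dB

A: 19 dB over, compressed to 2.375 dB over, so 16.625 dB of GR.
B: 30.1 dB over, compressed to 15.05 dB over, so 15.05 dB of GR.
Difference: 1.575 dB in favour of A.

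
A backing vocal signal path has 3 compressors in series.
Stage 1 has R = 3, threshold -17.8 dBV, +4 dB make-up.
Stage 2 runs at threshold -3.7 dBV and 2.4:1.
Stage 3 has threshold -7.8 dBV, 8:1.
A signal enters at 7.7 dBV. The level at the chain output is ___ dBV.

-7.4875 dBV

Stage 1: 7.7 dBV is 25.5 dB over -17.8 dBV; at 3:1 that becomes 8.5 dB over, giving -9.3 dBV; +4 dB make-up → -5.3 dBV.
Stage 2: -5.3 dBV ≤ -3.7 dBV, so stage 2 doesn't engage; output -5.3 dBV.
Stage 3: 2.5 dB above -7.8 dBV, reduced 8:1 to 0.3125 dB above → -7.4875 dBV.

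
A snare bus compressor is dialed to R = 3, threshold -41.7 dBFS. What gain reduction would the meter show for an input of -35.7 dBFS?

-35.7 dBFS exceeds the threshold by 6 dB.
After 3:1 compression the overshoot becomes 6/3 = 2 dB.
Gain reduction = 6 − 2 = 4 dB.

4 dB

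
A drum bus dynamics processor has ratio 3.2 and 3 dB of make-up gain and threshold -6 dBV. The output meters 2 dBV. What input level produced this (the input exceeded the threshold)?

Remove make-up: 2 − 3 = -1 dBV.
Post-compression overshoot = -1 − (-6) = 5 dB.
Before 3.2:1 compression the overshoot was 5 × 3.2 = 16 dB, so input = -6 + 16 = 10 dBV.

10 dBV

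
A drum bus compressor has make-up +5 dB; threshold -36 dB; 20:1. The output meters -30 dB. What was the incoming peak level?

-16 dB

Remove make-up: -30 − 5 = -35 dB.
That's 1 dB above the -36 dB threshold.
Before 20:1 compression the overshoot was 1 × 20 = 20 dB, so input = -36 + 20 = -16 dB.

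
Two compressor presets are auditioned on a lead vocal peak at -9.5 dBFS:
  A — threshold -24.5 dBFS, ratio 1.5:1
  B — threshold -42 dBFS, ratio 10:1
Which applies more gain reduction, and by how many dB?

B, by 24.25 dB

A: GR = 15 − 15/1.5 = 5 dB.
B: GR = 32.5 − 32.5/10 = 29.25 dB.
B applies 24.25 dB more gain reduction.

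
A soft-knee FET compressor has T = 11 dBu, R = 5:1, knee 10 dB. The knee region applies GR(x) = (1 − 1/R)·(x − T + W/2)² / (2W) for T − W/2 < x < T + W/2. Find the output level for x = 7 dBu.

6.96 dBu

x − T + W/2 = 7 − 11 + 5 = 1.
GR = (1 − 1/5) × 1² / 20 = 0.8 × 1 / 20 = 0.04 dB.
Output = 7 − 0.04 = 6.96 dBu.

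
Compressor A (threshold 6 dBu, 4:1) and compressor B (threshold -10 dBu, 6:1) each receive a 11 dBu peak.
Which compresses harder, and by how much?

A: GR = 5 − 5/4 = 3.75 dB.
B: GR = 21 − 21/6 = 17.5 dB.
B reduces 13.75 dB more.

B, by 13.75 dB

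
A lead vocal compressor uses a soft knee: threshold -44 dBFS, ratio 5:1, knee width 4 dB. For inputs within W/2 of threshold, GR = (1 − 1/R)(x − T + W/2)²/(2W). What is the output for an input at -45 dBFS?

-45.1 dBFS

x − T + W/2 = -45 − (-44) + 2 = 1.
GR = (1 − 1/5) × 1² / 8 = 0.8 × 1 / 8 = 0.1 dB.
Output = -45 − 0.1 = -45.1 dBFS.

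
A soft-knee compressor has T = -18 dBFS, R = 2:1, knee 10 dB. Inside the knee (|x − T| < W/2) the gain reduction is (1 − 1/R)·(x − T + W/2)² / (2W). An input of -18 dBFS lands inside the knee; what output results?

-18.625 dBFS

x − T + W/2 = -18 − (-18) + 5 = 5.
GR = (1 − 1/2) × 5² / 20 = 0.5 × 25 / 20 = 0.625 dB.
Output = -18 − 0.625 = -18.625 dBFS.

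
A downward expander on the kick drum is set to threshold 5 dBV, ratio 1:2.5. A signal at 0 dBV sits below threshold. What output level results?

-7.5 dBV

The input is 5 dB below the 5 dBV threshold.
A 1:2.5 expander multiplies undershoot by 2.5: 5 × 2.5 = 12.5 dB below threshold.
Output = 5 − 12.5 = -7.5 dBV.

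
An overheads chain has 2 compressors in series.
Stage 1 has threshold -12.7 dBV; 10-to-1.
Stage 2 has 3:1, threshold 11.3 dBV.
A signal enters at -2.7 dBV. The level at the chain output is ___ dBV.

Stage 1: overshoot 10 dB → 10/10 = 1 dB → -11.7 dBV.
Stage 2: -11.7 dBV ≤ 11.3 dBV, so stage 2 doesn't engage; output -11.7 dBV.

-11.7 dBV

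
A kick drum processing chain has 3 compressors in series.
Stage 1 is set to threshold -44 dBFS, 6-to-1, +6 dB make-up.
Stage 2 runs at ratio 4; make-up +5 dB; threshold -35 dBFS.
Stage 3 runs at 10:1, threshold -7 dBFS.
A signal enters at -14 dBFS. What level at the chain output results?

Stage 1: -14 dBFS is 30 dB over -44 dBFS; at 6:1 that becomes 5 dB over, giving -39 dBFS; +6 dB make-up → -33 dBFS.
Stage 2: overshoot 2 dB → 2/4 = 0.5 dB → -34.5 dBFS; +5 dB make-up → -29.5 dBFS.
Stage 3: -29.5 dBFS ≤ -7 dBFS, so stage 3 doesn't engage; output -29.5 dBFS.

-29.5 dBFS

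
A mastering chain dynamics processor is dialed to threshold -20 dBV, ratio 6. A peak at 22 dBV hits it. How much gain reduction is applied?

Overshoot = 22 − (-20) = 42 dB.
At 6:1, output sits 42/6 = 7 dB above threshold.
So the signal is attenuated by 42 − 7 = 35 dB.

35 dB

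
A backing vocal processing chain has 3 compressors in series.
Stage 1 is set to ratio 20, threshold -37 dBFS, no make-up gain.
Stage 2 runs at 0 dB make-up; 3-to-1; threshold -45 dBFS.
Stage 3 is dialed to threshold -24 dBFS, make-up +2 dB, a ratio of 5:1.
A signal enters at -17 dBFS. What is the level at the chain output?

Stage 1: 20 dB above -37 dBFS, reduced 20:1 to 1 dB above → -36 dBFS.
Stage 2: overshoot 9 dB → 9/3 = 3 dB → -42 dBFS.
Stage 3: -42 dBFS ≤ -24 dBFS, so stage 3 doesn't engage; make-up brings it to -40 dBFS.

-40 dBFS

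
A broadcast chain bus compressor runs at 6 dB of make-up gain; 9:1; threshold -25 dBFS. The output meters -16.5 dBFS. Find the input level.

-2.5 dBFS

Before make-up, the level was -16.5 − 6 = -22.5 dBFS.
That's 2.5 dB above the -25 dBFS threshold.
Input overshoot = R × output overshoot = 22.5 dB → input = -25 + 22.5 = -2.5 dBFS.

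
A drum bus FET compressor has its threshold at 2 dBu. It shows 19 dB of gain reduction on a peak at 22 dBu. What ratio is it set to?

Input overshoot = 22 − 2 = 20 dB.
Output overshoot = 20 − 19 = 1 dB.
Ratio = input overshoot / output overshoot = 20 / 1 = 20.

20:1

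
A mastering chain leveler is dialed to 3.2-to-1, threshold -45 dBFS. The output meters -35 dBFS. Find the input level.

The compressed level sits -35 − (-45) = 10 dB over threshold.
Before 3.2:1 compression the overshoot was 10 × 3.2 = 32 dB, so input = -45 + 32 = -13 dBFS.

-13 dBFS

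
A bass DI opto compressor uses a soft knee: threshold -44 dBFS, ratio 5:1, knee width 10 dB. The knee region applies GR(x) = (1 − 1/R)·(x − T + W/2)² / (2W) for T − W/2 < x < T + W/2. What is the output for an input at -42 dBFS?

-43.96 dBFS

x − T + W/2 = -42 − (-44) + 5 = 7.
GR = (1 − 1/5) × 7² / 20 = 0.8 × 49 / 20 = 1.96 dB.
Output = -42 − 1.96 = -43.96 dBFS.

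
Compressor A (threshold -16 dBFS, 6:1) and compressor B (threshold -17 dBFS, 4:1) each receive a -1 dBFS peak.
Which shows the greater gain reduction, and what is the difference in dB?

A, by 0.5 dB

A: GR = 15 − 15/6 = 12.5 dB.
B: GR = 16 − 16/4 = 12 dB.
A reduces 0.5 dB more.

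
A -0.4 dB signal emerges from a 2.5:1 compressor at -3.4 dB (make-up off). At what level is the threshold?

Input is 5 dB above T (since output overshoot × R = input overshoot: (-3.4 − T)·2.5 = -0.4 − T gives T = -5.4 dB).
Check: -5.4 + (-0.4 − (-5.4))/2.5 = -5.4 + 2 = -3.4 dB. ✓

-5.4 dB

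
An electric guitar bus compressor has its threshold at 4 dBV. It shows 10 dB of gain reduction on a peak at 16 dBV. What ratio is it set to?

6:1

Input overshoot = 16 − 4 = 12 dB.
Output overshoot = 12 − 10 = 2 dB.
Ratio = input overshoot / output overshoot = 12 / 2 = 6.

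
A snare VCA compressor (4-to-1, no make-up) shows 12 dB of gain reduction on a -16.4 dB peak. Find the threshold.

Gain reduction = -16.4 − (-28.4) = 12 dB; output overshoot = GR / (R − 1) = 12 / 3 = 4 dB.
Threshold = output − output overshoot = -28.4 − 4 = -32.4 dB.

-32.4 dB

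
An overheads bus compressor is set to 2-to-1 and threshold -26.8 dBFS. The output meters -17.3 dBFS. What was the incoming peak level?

Post-compression overshoot = -17.3 − (-26.8) = 9.5 dB.
Input overshoot = R × output overshoot = 19 dB → input = -26.8 + 19 = -7.8 dBFS.

-7.8 dBFS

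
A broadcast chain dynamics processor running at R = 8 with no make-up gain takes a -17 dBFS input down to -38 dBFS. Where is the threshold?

Gain reduction = -17 − (-38) = 21 dB; output overshoot = GR / (R − 1) = 21 / 7 = 3 dB.
Threshold = output − output overshoot = -38 − 3 = -41 dBFS.

-41 dBFS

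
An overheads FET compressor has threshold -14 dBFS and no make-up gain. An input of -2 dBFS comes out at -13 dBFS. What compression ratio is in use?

12:1

Input overshoot = -2 − (-14) = 12 dB; output overshoot = -13 − (-14) = 1 dB.
Ratio = 12 / 1 = 12.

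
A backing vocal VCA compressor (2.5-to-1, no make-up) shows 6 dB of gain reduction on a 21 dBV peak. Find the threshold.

Gain reduction = 21 − 15 = 6 dB; output overshoot = GR / (R − 1) = 6 / 1.5 = 4 dB.
Threshold = output − output overshoot = 15 − 4 = 11 dBV.

11 dBV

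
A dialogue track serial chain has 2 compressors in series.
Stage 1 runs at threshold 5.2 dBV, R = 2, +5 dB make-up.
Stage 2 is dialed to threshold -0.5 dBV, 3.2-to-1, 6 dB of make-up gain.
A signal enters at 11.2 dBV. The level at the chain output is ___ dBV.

Stage 1: 6 dB above 5.2 dBV, reduced 2:1 to 3 dB above → 8.2 dBV; +5 dB make-up → 13.2 dBV.
Stage 2: overshoot 13.7 dB → 13.7/3.2 = 4.28125 dB → 3.78125 dBV; +6 dB make-up → 9.78125 dBV.

9.78125 dBV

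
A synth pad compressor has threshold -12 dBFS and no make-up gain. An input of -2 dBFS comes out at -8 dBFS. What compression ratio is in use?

Input overshoot = -2 − (-12) = 10 dB; output overshoot = -8 − (-12) = 4 dB.
Ratio = 10 / 4 = 2.5.

2.5:1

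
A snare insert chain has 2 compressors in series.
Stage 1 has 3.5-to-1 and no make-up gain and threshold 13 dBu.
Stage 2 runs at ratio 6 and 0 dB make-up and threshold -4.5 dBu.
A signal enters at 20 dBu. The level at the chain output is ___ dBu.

Stage 1: 20 dBu is 7 dB over 13 dBu; at 3.5:1 that becomes 2 dB over, giving 15 dBu.
Stage 2: 19.5 dB above -4.5 dBu, reduced 6:1 to 3.25 dB above → -1.25 dBu.

-1.25 dBu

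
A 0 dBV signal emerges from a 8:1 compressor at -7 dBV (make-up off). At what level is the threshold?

-8 dBV

Let T be the threshold. Output overshoot = (input overshoot)/R, so -7 − T = (0 − T)/8.
8·(-7 − T) = 0 − T → 7·T = -56 − 0 = -56.
T = -56/7 = -8 dBV.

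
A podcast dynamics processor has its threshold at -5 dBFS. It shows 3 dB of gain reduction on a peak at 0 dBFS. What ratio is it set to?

2.5:1

Input overshoot = 0 − (-5) = 5 dB.
Output overshoot = 5 − 3 = 2 dB.
Ratio = input overshoot / output overshoot = 5 / 2 = 2.5.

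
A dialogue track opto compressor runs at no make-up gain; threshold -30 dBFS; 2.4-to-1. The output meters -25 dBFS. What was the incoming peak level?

-18 dBFS

Post-compression overshoot = -25 − (-30) = 5 dB.
Input overshoot = R × output overshoot = 12 dB → input = -30 + 12 = -18 dBFS.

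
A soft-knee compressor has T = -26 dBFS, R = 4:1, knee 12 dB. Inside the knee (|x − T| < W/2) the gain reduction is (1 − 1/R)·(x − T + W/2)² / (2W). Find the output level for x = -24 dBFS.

x − T + W/2 = -24 − (-26) + 6 = 8.
GR = (1 − 1/4) × 8² / 24 = 0.75 × 64 / 24 = 2 dB.
Output = -24 − 2 = -26 dBFS.

-26 dBFS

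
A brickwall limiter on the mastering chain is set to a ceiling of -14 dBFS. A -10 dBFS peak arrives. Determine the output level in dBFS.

At ∞:1, everything above -14 dBFS is held at the ceiling.

-14 dBFS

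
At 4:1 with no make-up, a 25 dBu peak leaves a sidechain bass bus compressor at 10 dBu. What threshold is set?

Let T be the threshold. Output overshoot = (input overshoot)/R, so 10 − T = (25 − T)/4.
4·(10 − T) = 25 − T → 3·T = 40 − 25 = 15.
T = 15/3 = 5 dBu.

5 dBu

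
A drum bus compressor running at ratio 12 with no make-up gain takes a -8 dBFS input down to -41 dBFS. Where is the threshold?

Let T be the threshold. Output overshoot = (input overshoot)/R, so -41 − T = (-8 − T)/12.
12·(-41 − T) = -8 − T → 11·T = -492 − (-8) = -484.
T = -484/11 = -44 dBFS.

-44 dBFS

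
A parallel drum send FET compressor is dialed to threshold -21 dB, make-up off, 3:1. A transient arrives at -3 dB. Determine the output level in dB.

-3 dB sits 18 dB over threshold.
3:1 compression reduces that to 18/3 = 6 dB over.
That puts the output at -15 dB.

-15 dB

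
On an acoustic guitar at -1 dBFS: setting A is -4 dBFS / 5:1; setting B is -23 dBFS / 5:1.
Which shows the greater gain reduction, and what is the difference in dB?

A: overshoot 3 dB → output overshoot 0.6 dB → GR 2.4 dB.
B: overshoot 22 dB → output overshoot 4.4 dB → GR 17.6 dB.
Difference: 15.2 dB in favour of B.

B, by 15.2 dB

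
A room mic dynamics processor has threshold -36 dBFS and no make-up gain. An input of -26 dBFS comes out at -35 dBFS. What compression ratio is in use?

Input overshoot = -26 − (-36) = 10 dB; output overshoot = -35 − (-36) = 1 dB.
Ratio = 10 / 1 = 10.

10:1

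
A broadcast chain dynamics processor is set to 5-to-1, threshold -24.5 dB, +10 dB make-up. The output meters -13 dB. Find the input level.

-17 dB

Stripping the +10 dB make-up gives -23 dB at the gain stage.
The compressed level sits -23 − (-24.5) = 1.5 dB over threshold.
Input overshoot = R × output overshoot = 7.5 dB → input = -24.5 + 7.5 = -17 dB.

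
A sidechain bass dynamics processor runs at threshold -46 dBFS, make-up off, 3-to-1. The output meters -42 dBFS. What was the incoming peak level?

Post-compression overshoot = -42 − (-46) = 4 dB.
Undo the ratio: input overshoot = 4 × 3 = 12 dB, giving input = -34 dBFS.

-34 dBFS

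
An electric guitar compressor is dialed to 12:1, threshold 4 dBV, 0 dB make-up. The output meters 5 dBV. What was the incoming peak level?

16 dBV

That's 1 dB above the 4 dBV threshold.
Before 12:1 compression the overshoot was 1 × 12 = 12 dB, so input = 4 + 12 = 16 dBV.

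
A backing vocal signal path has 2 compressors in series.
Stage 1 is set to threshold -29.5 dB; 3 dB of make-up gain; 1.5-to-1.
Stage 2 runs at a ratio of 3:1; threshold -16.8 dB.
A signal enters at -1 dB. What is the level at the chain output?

-13.7 dB

Stage 1: -1 dB is 28.5 dB over -29.5 dB; at 1.5:1 that becomes 19 dB over, giving -10.5 dB; +3 dB make-up → -7.5 dB.
Stage 2: 9.3 dB above -16.8 dB, reduced 3:1 to 3.1 dB above → -13.7 dB.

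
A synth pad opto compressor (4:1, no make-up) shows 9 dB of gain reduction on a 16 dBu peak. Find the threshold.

4 dBu

Input is 12 dB above T (since output overshoot × R = input overshoot: (7 − T)·4 = 16 − T gives T = 4 dBu).
Check: 4 + (16 − 4)/4 = 4 + 3 = 7 dBu. ✓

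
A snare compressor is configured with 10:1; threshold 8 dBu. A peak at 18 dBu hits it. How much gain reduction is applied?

18 dBu exceeds the threshold by 10 dB.
At 10:1, output sits 10/10 = 1 dB above threshold.
GR = overshoot in − overshoot out = 10 − 1 = 9 dB.

9 dB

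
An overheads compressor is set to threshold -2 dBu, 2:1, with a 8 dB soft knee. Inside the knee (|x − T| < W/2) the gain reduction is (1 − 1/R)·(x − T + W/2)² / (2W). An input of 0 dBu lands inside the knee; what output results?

-1.125 dBu

x − T + W/2 = 0 − (-2) + 4 = 6.
GR = (1 − 1/2) × 6² / 16 = 0.5 × 36 / 16 = 1.125 dB.
Output = 0 − 1.125 = -1.125 dBu.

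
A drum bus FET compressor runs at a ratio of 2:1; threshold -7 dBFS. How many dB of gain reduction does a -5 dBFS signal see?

1 dB

Overshoot = -5 − (-7) = 2 dB.
After 2:1 compression the overshoot becomes 2/2 = 1 dB.
GR = overshoot in − overshoot out = 2 − 1 = 1 dB.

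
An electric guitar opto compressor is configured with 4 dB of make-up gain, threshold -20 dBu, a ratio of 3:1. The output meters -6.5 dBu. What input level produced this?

8.5 dBu

Before make-up, the level was -6.5 − 4 = -10.5 dBu.
The compressed level sits -10.5 − (-20) = 9.5 dB over threshold.
Before 3:1 compression the overshoot was 9.5 × 3 = 28.5 dB, so input = -20 + 28.5 = 8.5 dBu.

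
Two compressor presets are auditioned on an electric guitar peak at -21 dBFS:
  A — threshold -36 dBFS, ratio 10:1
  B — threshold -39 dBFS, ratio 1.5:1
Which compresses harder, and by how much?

A, by 7.5 dB

A: 15 dB over, compressed to 1.5 dB over, so 13.5 dB of GR.
B: 18 dB over, compressed to 12 dB over, so 6 dB of GR.
A applies 7.5 dB more gain reduction.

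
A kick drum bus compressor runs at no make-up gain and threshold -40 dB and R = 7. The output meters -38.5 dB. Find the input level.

Post-compression overshoot = -38.5 − (-40) = 1.5 dB.
Input overshoot = R × output overshoot = 10.5 dB → input = -40 + 10.5 = -29.5 dB.

-29.5 dB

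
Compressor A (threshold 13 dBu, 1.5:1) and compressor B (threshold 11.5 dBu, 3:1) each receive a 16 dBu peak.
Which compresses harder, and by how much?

A: GR = 3 − 3/1.5 = 1 dB.
B: GR = 4.5 − 4.5/3 = 3 dB.
Difference: 2 dB in favour of B.

B, by 2 dB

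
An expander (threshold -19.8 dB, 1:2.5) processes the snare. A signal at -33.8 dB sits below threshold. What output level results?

-54.8 dB

Below threshold, a 1:2.5 expander applies gain = (2.5−1)×(T − x) of attenuation.
(2.5−1) × 14 = 21 dB, so output = -33.8 − 21 = -54.8 dB.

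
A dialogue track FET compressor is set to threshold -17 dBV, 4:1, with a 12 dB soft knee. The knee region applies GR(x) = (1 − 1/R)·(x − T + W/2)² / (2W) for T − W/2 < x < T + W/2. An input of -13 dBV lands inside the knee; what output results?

x − T + W/2 = -13 − (-17) + 6 = 10.
GR = (1 − 1/4) × 10² / 24 = 0.75 × 100 / 24 = 3.125 dB.
Output = -13 − 3.125 = -16.125 dBV.

-16.125 dBV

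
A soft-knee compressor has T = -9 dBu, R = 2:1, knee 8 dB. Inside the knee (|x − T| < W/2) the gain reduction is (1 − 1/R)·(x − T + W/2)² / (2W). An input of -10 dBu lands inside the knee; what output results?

-10.28125 dBu

x − T + W/2 = -10 − (-9) + 4 = 3.
GR = (1 − 1/2) × 3² / 16 = 0.5 × 9 / 16 = 0.28125 dB.
Output = -10 − 0.28125 = -10.28125 dBu.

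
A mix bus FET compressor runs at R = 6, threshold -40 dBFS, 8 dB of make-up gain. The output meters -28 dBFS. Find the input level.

-16 dBFS

Remove make-up: -28 − 8 = -36 dBFS.
Post-compression overshoot = -36 − (-40) = 4 dB.
Undo the ratio: input overshoot = 4 × 6 = 24 dB, giving input = -16 dBFS.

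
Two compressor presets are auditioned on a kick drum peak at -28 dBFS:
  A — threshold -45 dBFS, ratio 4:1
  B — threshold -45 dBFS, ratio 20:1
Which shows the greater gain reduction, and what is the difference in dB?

B, by 3.4 dB

A: overshoot 17 dB → output overshoot 4.25 dB → GR 12.75 dB.
B: overshoot 17 dB → output overshoot 0.85 dB → GR 16.15 dB.
Difference: 3.4 dB in favour of B.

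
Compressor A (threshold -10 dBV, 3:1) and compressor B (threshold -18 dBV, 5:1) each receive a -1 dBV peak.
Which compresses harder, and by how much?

A: GR = 9 − 9/3 = 6 dB.
B: GR = 17 − 17/5 = 13.6 dB.
B reduces 7.6 dB more.

B, by 7.6 dB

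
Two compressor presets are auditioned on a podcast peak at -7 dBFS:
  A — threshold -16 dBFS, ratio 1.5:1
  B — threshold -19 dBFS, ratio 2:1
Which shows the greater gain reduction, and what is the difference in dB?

A: GR = 9 − 9/1.5 = 3 dB.
B: GR = 12 − 12/2 = 6 dB.
B reduces 3 dB more.

B, by 3 dB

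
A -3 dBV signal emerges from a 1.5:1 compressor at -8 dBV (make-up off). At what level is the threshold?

-18 dBV

Input is 15 dB above T (since output overshoot × R = input overshoot: (-8 − T)·1.5 = -3 − T gives T = -18 dBV).
Check: -18 + (-3 − (-18))/1.5 = -18 + 10 = -8 dBV. ✓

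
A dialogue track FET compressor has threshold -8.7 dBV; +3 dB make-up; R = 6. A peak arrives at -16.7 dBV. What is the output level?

-13.7 dBV

-16.7 dBV is 8 dB below the -8.7 dBV threshold, so no gain reduction is applied.
Make-up gain adds 3 dB: -16.7 + 3 = -13.7 dBV.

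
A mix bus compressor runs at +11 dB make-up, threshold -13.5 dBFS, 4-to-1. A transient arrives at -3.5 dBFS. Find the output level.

-3.5 dBFS sits 10 dB over threshold.
The 10 dB excess becomes 2.5 dB after 4:1 reduction.
Output = -13.5 + 2.5 = -11 dBFS; make-up adds 11 dB, giving 0 dBFS.

0 dBFS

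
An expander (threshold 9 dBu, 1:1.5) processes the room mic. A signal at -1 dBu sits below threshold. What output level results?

-6 dBu

Below threshold, a 1:1.5 expander applies gain = (1.5−1)×(T − x) of attenuation.
(1.5−1) × 10 = 5 dB, so output = -1 − 5 = -6 dBu.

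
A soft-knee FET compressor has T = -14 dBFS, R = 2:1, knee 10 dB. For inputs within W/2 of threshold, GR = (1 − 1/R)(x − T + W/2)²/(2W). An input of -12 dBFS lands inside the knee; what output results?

-13.225 dBFS

x − T + W/2 = -12 − (-14) + 5 = 7.
GR = (1 − 1/2) × 7² / 20 = 0.5 × 49 / 20 = 1.225 dB.
Output = -12 − 1.225 = -13.225 dBFS.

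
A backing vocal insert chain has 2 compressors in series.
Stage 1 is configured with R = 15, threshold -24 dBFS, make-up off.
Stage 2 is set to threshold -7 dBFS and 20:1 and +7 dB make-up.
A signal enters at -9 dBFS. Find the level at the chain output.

-16 dBFS

Stage 1: overshoot 15 dB → 15/15 = 1 dB → -23 dBFS.
Stage 2: -23 dBFS ≤ -7 dBFS, so stage 2 doesn't engage; make-up brings it to -16 dBFS.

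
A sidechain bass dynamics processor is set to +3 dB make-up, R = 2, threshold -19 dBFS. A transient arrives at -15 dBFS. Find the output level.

-14 dBFS

The input is 4 dB above the -19 dBFS threshold.
2:1 compression reduces that to 4/2 = 2 dB over.
That puts the output at -17 dBFS; make-up adds 3 dB, giving -14 dBFS.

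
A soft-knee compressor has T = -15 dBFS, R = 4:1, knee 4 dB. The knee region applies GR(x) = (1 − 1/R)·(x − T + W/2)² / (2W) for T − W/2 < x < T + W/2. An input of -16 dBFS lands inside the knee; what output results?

x − T + W/2 = -16 − (-15) + 2 = 1.
GR = (1 − 1/4) × 1² / 8 = 0.75 × 1 / 8 = 0.09375 dB.
Output = -16 − 0.09375 = -16.09375 dBFS.

-16.09375 dBFS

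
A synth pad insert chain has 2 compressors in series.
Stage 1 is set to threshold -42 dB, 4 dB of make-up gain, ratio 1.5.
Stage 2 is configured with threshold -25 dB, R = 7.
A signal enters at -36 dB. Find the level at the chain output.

Stage 1: -36 dB is 6 dB over -42 dB; at 1.5:1 that becomes 4 dB over, giving -38 dB; +4 dB make-up → -34 dB.
Stage 2: -34 dB ≤ -25 dB, so stage 2 doesn't engage; output -34 dB.

-34 dB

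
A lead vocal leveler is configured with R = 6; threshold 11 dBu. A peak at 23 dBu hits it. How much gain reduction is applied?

10 dB

The signal is 12 dB above threshold.
At 6:1, output sits 12/6 = 2 dB above threshold.
GR = overshoot in − overshoot out = 12 − 2 = 10 dB.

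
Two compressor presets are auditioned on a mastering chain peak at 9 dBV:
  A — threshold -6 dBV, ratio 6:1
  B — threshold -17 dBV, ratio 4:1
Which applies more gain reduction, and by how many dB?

B, by 7 dB

A: GR = 15 − 15/6 = 12.5 dB.
B: GR = 26 − 26/4 = 19.5 dB.
B reduces 7 dB more.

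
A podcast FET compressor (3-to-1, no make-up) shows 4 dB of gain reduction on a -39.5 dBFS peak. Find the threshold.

Input is 6 dB above T (since output overshoot × R = input overshoot: (-43.5 − T)·3 = -39.5 − T gives T = -45.5 dBFS).
Check: -45.5 + (-39.5 − (-45.5))/3 = -45.5 + 2 = -43.5 dBFS. ✓

-45.5 dBFS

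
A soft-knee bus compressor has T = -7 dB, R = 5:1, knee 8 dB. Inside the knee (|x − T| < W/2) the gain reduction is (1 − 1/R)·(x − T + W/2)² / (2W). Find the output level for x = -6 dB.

x − T + W/2 = -6 − (-7) + 4 = 5.
GR = (1 − 1/5) × 5² / 16 = 0.8 × 25 / 16 = 1.25 dB.
Output = -6 − 1.25 = -7.25 dB.

-7.25 dB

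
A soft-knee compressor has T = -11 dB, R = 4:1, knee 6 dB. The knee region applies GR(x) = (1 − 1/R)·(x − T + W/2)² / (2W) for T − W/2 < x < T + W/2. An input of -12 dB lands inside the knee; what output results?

-12.25 dB

x − T + W/2 = -12 − (-11) + 3 = 2.
GR = (1 − 1/4) × 2² / 12 = 0.75 × 4 / 12 = 0.25 dB.
Output = -12 − 0.25 = -12.25 dB.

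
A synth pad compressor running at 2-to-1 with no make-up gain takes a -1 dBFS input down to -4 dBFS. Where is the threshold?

Input is 6 dB above T (since output overshoot × R = input overshoot: (-4 − T)·2 = -1 − T gives T = -7 dBFS).
Check: -7 + (-1 − (-7))/2 = -7 + 3 = -4 dBFS. ✓

-7 dBFS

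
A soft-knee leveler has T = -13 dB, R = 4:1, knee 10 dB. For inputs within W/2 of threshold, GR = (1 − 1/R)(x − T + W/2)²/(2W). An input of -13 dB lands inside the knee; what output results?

x − T + W/2 = -13 − (-13) + 5 = 5.
GR = (1 − 1/4) × 5² / 20 = 0.75 × 25 / 20 = 0.9375 dB.
Output = -13 − 0.9375 = -13.9375 dB.

-13.9375 dB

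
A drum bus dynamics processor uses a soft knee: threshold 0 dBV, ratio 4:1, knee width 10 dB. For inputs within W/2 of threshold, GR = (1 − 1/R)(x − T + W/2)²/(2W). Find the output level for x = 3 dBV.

0.6 dBV

x − T + W/2 = 3 − 0 + 5 = 8.
GR = (1 − 1/4) × 8² / 20 = 0.75 × 64 / 20 = 2.4 dB.
Output = 3 − 2.4 = 0.6 dBV.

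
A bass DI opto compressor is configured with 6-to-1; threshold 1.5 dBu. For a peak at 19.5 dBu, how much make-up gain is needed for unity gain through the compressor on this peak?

15 dB

Without make-up, output = threshold + overshoot/6 = 1.5 + 3 = 4.5 dBu.
Gap to target: 15 dB.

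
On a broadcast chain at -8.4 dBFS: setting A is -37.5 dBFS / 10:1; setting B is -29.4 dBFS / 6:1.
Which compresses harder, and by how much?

A, by 8.69 dB

A: overshoot 29.1 dB → output overshoot 2.91 dB → GR 26.19 dB.
B: overshoot 21 dB → output overshoot 3.5 dB → GR 17.5 dB.
A applies 8.69 dB more gain reduction.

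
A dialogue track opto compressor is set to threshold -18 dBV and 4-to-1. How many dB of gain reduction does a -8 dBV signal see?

7.5 dB

-8 dBV exceeds the threshold by 10 dB.
At 4:1, output sits 10/4 = 2.5 dB above threshold.
Gain reduction = 10 − 2.5 = 7.5 dB.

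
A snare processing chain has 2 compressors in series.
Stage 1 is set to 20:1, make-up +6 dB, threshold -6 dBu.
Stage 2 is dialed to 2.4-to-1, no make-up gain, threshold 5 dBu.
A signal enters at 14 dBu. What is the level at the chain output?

1 dBu

Stage 1: 20 dB above -6 dBu, reduced 20:1 to 1 dB above → -5 dBu; +6 dB make-up → 1 dBu.
Stage 2: 1 dBu is at or below the 5 dBu threshold — no compression; output 1 dBu.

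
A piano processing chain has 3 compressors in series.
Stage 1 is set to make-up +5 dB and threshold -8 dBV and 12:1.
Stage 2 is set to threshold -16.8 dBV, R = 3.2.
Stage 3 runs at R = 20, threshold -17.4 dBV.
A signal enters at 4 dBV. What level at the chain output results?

-17.13875 dBV

Stage 1: overshoot 12 dB → 12/12 = 1 dB → -7 dBV; +5 dB make-up → -2 dBV.
Stage 2: -2 dBV is 14.8 dB over -16.8 dBV; at 3.2:1 that becomes 4.625 dB over, giving -12.175 dBV.
Stage 3: -12.175 dBV is 5.225 dB over -17.4 dBV; at 20:1 that becomes 0.26125 dB over, giving -17.13875 dBV.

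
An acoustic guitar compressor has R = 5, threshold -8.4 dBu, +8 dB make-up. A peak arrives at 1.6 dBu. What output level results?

1.6 dBu sits 10 dB over threshold.
The 10 dB excess becomes 2 dB after 5:1 reduction.
So the level is -8.4 + 2 = -6.4 dBu; make-up adds 8 dB, giving 1.6 dBu.

1.6 dBu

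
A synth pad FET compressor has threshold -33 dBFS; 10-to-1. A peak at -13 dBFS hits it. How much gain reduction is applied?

18 dB

Overshoot = -13 − (-33) = 20 dB.
A 10:1 ratio leaves 2 dB of that excess.
GR = overshoot in − overshoot out = 20 − 2 = 18 dB.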